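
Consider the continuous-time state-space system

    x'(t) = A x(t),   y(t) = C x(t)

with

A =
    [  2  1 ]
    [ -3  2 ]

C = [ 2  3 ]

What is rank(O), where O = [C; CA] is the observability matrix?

2

CA = [[-5, 8]]
Observability matrix O = [C; CA] = [[2, 3], [-5, 8]]
det(O) = 2·8 - 3·(-5) = 16 - (-15) = 31 ≠ 0, so rank(O) = 2.
rank(O) = 2 = n, so the pair (A, C) is completely observable.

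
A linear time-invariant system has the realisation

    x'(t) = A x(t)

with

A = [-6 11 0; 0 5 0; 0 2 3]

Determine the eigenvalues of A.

det(sI - A) = s^3 - (tr A)s^2 + (M11 + M22 + M33)s - det A, where Mii is the 2×2 principal minor of A obtained by deleting row i and column i.
tr A = (-6) + 5 + 3 = 2; M11 = 5·3 - 0·2 = 15 - 0 = 15; M22 = (-6)·3 - 0·0 = -18 - 0 = -18; M33 = (-6)·5 - 11·0 = -30 - 0 = -30; sum of minors = -33.
det A = (-6)·(5·3 - 0·2) - 11·(0·3 - 0·0) + 0·(0·2 - 5·0) = (-6)·15 - 11·0 + 0·0 = -90.
So p(s) = det(sI - A) = s^3 - 2s^2 - 33s + 90.
Rational-root test: any integer root divides 90. Testing small divisors, s = 3 works: p(3) = 27 + (-18) + (-99) + 90 = 0, so (s - 3) is a factor.
Dividing, p(s) = (s - 3)(s^2 + s - 30).
Factor s^2 + s - 30: two numbers with sum -1 and product -30 are 5 and -6, so s^2 + s - 30 = (s - 5)(s + 6).
Hence p(s) = (s - 5) (s - 3) (s + 6), with roots -6, 3, 5.
At least one eigenvalue has non-negative real part, so the system is not asymptotically stable.

-6, 3, 5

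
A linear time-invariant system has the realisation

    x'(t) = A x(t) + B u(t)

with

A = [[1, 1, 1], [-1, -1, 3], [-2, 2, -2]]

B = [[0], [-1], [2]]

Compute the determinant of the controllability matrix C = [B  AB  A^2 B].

AB = [[1], [7], [-6]]
A^2B = [[2], [-26], [24]]
Controllability matrix C = [B  AB  A^2B] = [[0, 1, 2], [-1, 7, -26], [2, -6, 24]]
Expanding along the first row, det(C) = 0·(7·24 - (-26)·(-6)) - 1·((-1)·24 - (-26)·2) + 2·((-1)·(-6) - 7·2) = 0·12 - 1·28 + 2·(-8) = -44
Since det(C) ≠ 0, rank(C) = 3 and the system is completely controllable.

-44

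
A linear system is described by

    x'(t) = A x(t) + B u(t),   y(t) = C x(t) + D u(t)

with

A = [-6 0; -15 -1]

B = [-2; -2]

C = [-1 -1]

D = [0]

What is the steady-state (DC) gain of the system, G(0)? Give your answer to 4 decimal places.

-2.6667

G(0) = C(-A)^{-1}B + D = -C A^{-1} B + D.
det A = 6, so A^{-1} = (1/6)·adj(A) = [[-1/6, 0], [5/2, -1]]
A^{-1} B = [1/3, -3]^T
C A^{-1} B = 8/3
G(0) = D - C A^{-1} B = 0 - (8/3) = -8/3 ≈ -2.6667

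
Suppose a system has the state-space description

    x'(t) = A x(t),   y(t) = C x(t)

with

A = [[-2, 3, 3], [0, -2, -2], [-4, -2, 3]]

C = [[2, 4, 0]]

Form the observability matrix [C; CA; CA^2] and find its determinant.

-312

CA = [[-4, -2, -2]]
CA^2 = [[16, -4, -14]]
Observability matrix O = [C; CA; CA^2] = [[2, 4, 0], [-4, -2, -2], [16, -4, -14]]
Expanding along the first row, det(O) = 2·((-2)·(-14) - (-2)·(-4)) - 4·((-4)·(-14) - (-2)·16) + 0·((-4)·(-4) - (-2)·16) = 2·20 - 4·88 + 0·48 = -312
Since det(O) ≠ 0, rank(O) = 3 and the system is completely observable.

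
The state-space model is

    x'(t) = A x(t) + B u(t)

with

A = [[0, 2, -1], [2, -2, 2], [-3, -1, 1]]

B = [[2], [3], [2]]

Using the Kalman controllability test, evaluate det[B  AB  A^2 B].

-327

AB = [[4], [2], [-7]]
A^2B = [[11], [-10], [-21]]
Controllability matrix C = [B  AB  A^2B] = [[2, 4, 11], [3, 2, -10], [2, -7, -21]]
Expanding along the first row, det(C) = 2·(2·(-21) - (-10)·(-7)) - 4·(3·(-21) - (-10)·2) + 11·(3·(-7) - 2·2) = 2·(-112) - 4·(-43) + 11·(-25) = -327
Since det(C) ≠ 0, rank(C) = 3 and the system is completely controllable.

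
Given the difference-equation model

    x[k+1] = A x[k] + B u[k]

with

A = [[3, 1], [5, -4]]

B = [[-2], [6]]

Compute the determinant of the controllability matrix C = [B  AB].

68

AB = [[0], [-34]]
Controllability matrix C = [B  AB] = [[-2, 0], [6, -34]]
det(C) = (-2)·(-34) - 0·6 = 68 - 0 = 68
Since det(C) ≠ 0, rank(C) = 2 and the system is completely controllable.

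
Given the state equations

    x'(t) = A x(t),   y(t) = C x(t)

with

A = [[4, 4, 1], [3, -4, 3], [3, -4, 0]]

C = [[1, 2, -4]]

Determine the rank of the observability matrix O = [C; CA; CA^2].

3

CA = [[-2, 12, 7]]
CA^2 = [[49, -84, 34]]
Observability matrix O = [C; CA; CA^2] = [[1, 2, -4], [-2, 12, 7], [49, -84, 34]]
det(O) = 1·(12·34 - 7·(-84)) - 2·((-2)·34 - 7·49) + (-4)·((-2)·(-84) - 12·49) = 1·996 - 2·(-411) + (-4)·(-420) = 3498 ≠ 0, so rank(O) = 3.
rank(O) = 3 = n, so the pair (A, C) is completely observable.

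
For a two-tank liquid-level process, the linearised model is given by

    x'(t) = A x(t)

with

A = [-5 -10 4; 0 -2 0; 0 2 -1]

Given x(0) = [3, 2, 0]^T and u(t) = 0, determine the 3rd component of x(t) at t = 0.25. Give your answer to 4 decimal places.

det(sI - A) = s^3 - (tr A)s^2 + (M11 + M22 + M33)s - det A, where Mii is the 2×2 principal minor of A obtained by deleting row i and column i.
tr A = (-5) + (-2) + (-1) = -8; M11 = (-2)·(-1) - 0·2 = 2 - 0 = 2; M22 = (-5)·(-1) - 4·0 = 5 - 0 = 5; M33 = (-5)·(-2) - (-10)·0 = 10 - 0 = 10; sum of minors = 17.
det A = (-5)·((-2)·(-1) - 0·2) - (-10)·(0·(-1) - 0·0) + 4·(0·2 - (-2)·0) = (-5)·2 - (-10)·0 + 4·0 = -10.
So p(s) = det(sI - A) = s^3 + 8s^2 + 17s + 10.
Rational-root test: any integer root divides 10. Testing small divisors, s = -1 works: p(-1) = -1 + 8 + (-17) + 10 = 0, so (s + 1) is a factor.
Dividing, p(s) = (s + 1)(s^2 + 7s + 10).
Factor s^2 + 7s + 10: two numbers with sum -7 and product 10 are -2 and -5, so s^2 + 7s + 10 = (s + 2)(s + 5).
Hence p(s) = (s + 1) (s + 2) (s + 5), with roots -5, -2, -1.
The eigenvalues -5, -2, -1 are distinct and real, so A is diagonalisable and x(t) = e^{At} x(0) = V diag(e^{λ_i t}) V^{-1} x(0), where the columns of V are the eigenvectors.
λ = -5: A - (-5)I = [[0, -10, 4], [0, 3, 0], [0, 2, 4]]. v must be orthogonal to every row; (row 1) × (row 2) = [-12, 0, 0], so take v_1 = [1, 0, 0]^T.
λ = -2: A - (-2)I = [[-3, -10, 4], [0, 0, 0], [0, 2, 1]]. v must be orthogonal to every row; (row 1) × (row 3) = [-18, 3, -6], so take v_2 = [-6, 1, -2]^T.
λ = -1: A - (-1)I = [[-4, -10, 4], [0, -1, 0], [0, 2, 0]]. v must be orthogonal to every row; (row 1) × (row 2) = [4, 0, 4], so take v_3 = [1, 0, 1]^T.
V = [v_1 v_2 v_3] = [[1, -6, 1], [0, 1, 0], [0, -2, 1]] has det V = 1, so V^{-1} = adj(V)/det V = [[1, 4, -1], [0, 1, 0], [0, 2, 1]].
Modal coordinates z(0) = V^{-1} x(0): 1·3 + 4·2 + (-1)·0 = 11; 0·3 + 1·2 + 0·0 = 2; 0·3 + 2·2 + 1·0 = 4; so z(0) = [11, 2, 4]^T.
x_3(t) = Σ_i (v_i)_3 · z_i(0) · e^{λ_i t} (row 3 of V times the modal terms).
x_3(0.25) = 0·11·e^{-5·0.25} + (-2)·2·e^{-2·0.25} + 1·4·e^{-1·0.25} = 0·0.286505 + (-4)·0.606531 + 4·0.778801 = 0.6891.

0.6891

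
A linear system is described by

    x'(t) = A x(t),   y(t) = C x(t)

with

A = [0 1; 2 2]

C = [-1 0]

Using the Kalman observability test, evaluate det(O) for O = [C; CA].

1

CA = [[0, -1]]
Observability matrix O = [C; CA] = [[-1, 0], [0, -1]]
det(O) = (-1)·(-1) - 0·0 = 1 - 0 = 1
Since det(O) ≠ 0, rank(O) = 2 and the system is completely observable.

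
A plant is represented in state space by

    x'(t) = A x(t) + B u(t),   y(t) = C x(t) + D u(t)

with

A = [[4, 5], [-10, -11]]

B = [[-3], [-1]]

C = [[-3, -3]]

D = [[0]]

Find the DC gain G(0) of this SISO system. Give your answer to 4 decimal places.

G(0) = C(-A)^{-1}B + D = -C A^{-1} B + D.
det A = 6, so A^{-1} = (1/6)·adj(A) = [[-11/6, -5/6], [5/3, 2/3]]
A^{-1} B = [19/3, -17/3]^T
C A^{-1} B = -2
G(0) = D - C A^{-1} B = 0 - (-2) = 2

2.0000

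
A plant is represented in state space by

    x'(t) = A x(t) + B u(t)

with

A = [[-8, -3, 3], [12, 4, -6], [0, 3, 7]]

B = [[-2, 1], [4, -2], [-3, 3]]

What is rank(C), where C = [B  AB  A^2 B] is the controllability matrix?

AB = [[-5, 7], [10, -14], [-9, 15]]
A^2B = [[-17, 31], [34, -62], [-33, 63]]
Controllability matrix C = [B  AB  A^2B] = [[-2, 1, -5, 7, -17, 31], [4, -2, 10, -14, 34, -62], [-3, 3, -9, 15, -33, 63]]
The rows r1, r2, r3 of C are linearly dependent: 2·r1 + r2 = 0 (check each entry), so rank(C) ≤ 2.
The 2×2 minor from rows 1, 3, columns 1, 2 is (-2)·3 - 1·(-3) = -6 - (-3) = -3 ≠ 0, so rank(C) = 2.
rank(C) = 2 < n = 3, so the pair (A, B) is not completely controllable.

2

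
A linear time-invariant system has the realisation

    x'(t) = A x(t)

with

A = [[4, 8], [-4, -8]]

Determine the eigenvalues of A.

det(sI - A) = s^2 - (tr A)s + det A, with tr A = 4 + (-8) = -4 and det A = 4·(-8) - 8·(-4) = -32 - (-32) = 0.
So p(s) = det(sI - A) = s^2 + 4s.
Factor s^2 + 4s: two numbers with sum -4 and product 0 are 0 and -4, so s^2 + 4s = s(s + 4).
Hence p(s) = s (s + 4), with roots -4, 0.
At least one eigenvalue has non-negative real part, so the system is not asymptotically stable.

-4, 0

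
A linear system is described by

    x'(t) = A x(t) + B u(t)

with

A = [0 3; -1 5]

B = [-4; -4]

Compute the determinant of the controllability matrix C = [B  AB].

AB = [[-12], [-16]]
Controllability matrix C = [B  AB] = [[-4, -12], [-4, -16]]
det(C) = (-4)·(-16) - (-12)·(-4) = 64 - 48 = 16
Since det(C) ≠ 0, rank(C) = 2 and the system is completely controllable.

16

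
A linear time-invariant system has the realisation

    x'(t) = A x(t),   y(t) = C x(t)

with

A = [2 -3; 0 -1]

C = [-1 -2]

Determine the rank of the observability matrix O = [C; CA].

CA = [[-2, 5]]
Observability matrix O = [C; CA] = [[-1, -2], [-2, 5]]
det(O) = (-1)·5 - (-2)·(-2) = -5 - 4 = -9 ≠ 0, so rank(O) = 2.
rank(O) = 2 = n, so the pair (A, C) is completely observable.

2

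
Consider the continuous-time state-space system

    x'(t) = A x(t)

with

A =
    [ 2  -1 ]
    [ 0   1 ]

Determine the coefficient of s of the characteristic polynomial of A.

-3

For a 2×2 matrix, det(sI - A) = s^2 - (tr A)s + det A.
tr A = 3, det A = 2.
So p(s) = s^2 - 3s + 2.
The coefficient of s is -3.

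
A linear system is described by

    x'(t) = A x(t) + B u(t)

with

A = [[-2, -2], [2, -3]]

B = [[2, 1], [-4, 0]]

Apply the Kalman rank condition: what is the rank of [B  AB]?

AB = [[4, -2], [16, 2]]
Controllability matrix C = [B  AB] = [[2, 1, 4, -2], [-4, 0, 16, 2]]
Take the 2×2 submatrix of C formed by columns 1, 2: [[2, 1], [-4, 0]]. Its determinant is 2·0 - 1·(-4) = 0 - (-4) = 4 ≠ 0.
So rank(C) ≥ 2; since C has 2 rows, rank(C) = 2.
rank(C) = 2 = n, so the pair (A, B) is completely controllable.

2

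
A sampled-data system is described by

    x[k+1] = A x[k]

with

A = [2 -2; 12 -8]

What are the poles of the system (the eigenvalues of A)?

-4, -2

det(zI - A) = z^2 - (tr A)z + det A, with tr A = 2 + (-8) = -6 and det A = 2·(-8) - (-2)·12 = -16 - (-24) = 8.
So p(z) = det(zI - A) = z^2 + 6z + 8.
Factor z^2 + 6z + 8: two numbers with sum -6 and product 8 are -2 and -4, so z^2 + 6z + 8 = (z + 2)(z + 4).
Hence p(z) = (z + 2) (z + 4), with roots -4, -2.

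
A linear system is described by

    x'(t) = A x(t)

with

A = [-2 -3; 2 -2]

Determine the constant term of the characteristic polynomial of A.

10

For a 2×2 matrix, det(sI - A) = s^2 - (tr A)s + det A.
tr A = -4, det A = 10.
So p(s) = s^2 + 4s + 10.
The constant term is 10.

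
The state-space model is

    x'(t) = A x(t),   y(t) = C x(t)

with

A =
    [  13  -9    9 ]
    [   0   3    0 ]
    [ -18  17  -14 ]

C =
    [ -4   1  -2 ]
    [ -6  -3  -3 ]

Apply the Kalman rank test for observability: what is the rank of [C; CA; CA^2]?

2

CA = [[-16, 5, -8], [-24, -6, -12]]
CA^2 = [[-64, 23, -32], [-96, -6, -48]]
Observability matrix O = [C; CA; CA^2] = [[-4, 1, -2], [-6, -3, -3], [-16, 5, -8], [-24, -6, -12], [-64, 23, -32], [-96, -6, -48]]
The columns c1, c2, c3 of O are linearly dependent: -c1 + 2·c3 = 0 (check each entry), so rank(O) ≤ 2.
The 2×2 minor from rows 1, 2, columns 1, 2 is (-4)·(-3) - 1·(-6) = 12 - (-6) = 18 ≠ 0, so rank(O) = 2.
rank(O) = 2 < n = 3, so the pair (A, C) is not completely observable.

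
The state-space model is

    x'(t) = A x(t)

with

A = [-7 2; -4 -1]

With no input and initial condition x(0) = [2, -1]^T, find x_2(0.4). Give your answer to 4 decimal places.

det(sI - A) = s^2 - (tr A)s + det A, with tr A = (-7) + (-1) = -8 and det A = (-7)·(-1) - 2·(-4) = 7 - (-8) = 15.
So p(s) = det(sI - A) = s^2 + 8s + 15.
Factor s^2 + 8s + 15: two numbers with sum -8 and product 15 are -3 and -5, so s^2 + 8s + 15 = (s + 3)(s + 5).
Hence p(s) = (s + 3) (s + 5), with roots -5, -3.
The eigenvalues -5, -3 are distinct and real, so A is diagonalisable and x(t) = e^{At} x(0) = V diag(e^{λ_i t}) V^{-1} x(0), where the columns of V are the eigenvectors.
λ = -5: A - (-5)I = [[-2, 2], [-4, 4]]. Row 1 gives (-2)·v1 + 2·v2 = 0, so take v_1 = [-1, -1]^T.
λ = -3: A - (-3)I = [[-4, 2], [-4, 2]]. Row 1 gives (-4)·v1 + 2·v2 = 0, so take v_2 = [1, 2]^T.
V = [v_1 v_2] = [[-1, 1], [-1, 2]] has det V = -1, so V^{-1} = adj(V)/det V = [[-2, 1], [-1, 1]].
Modal coordinates z(0) = V^{-1} x(0): (-2)·2 + 1·(-1) = -5; (-1)·2 + 1·(-1) = -3; so z(0) = [-5, -3]^T.
x_2(t) = Σ_i (v_i)_2 · z_i(0) · e^{λ_i t} (row 2 of V times the modal terms).
x_2(0.4) = (-1)·(-5)·e^{-5·0.4} + 2·(-3)·e^{-3·0.4} = 5·0.135335 + (-6)·0.301194 = -1.1305.

-1.1305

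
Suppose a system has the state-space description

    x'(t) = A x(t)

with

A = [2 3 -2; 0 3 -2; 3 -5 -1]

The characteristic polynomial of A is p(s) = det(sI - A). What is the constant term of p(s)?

26

Expand det(sI - A) for the 3×3 matrix.
p(s) = s^3 - 4s^2 - 3s + 26.
(Check: constant term = det(-A) = (-1)^3 det A = 26; coefficient of s^2 = -tr A = -4.)
The constant term is 26.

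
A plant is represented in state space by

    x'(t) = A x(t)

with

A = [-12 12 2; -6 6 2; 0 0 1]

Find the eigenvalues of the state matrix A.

det(sI - A) = s^3 - (tr A)s^2 + (M11 + M22 + M33)s - det A, where Mii is the 2×2 principal minor of A obtained by deleting row i and column i.
tr A = (-12) + 6 + 1 = -5; M11 = 6·1 - 2·0 = 6 - 0 = 6; M22 = (-12)·1 - 2·0 = -12 - 0 = -12; M33 = (-12)·6 - 12·(-6) = -72 - (-72) = 0; sum of minors = -6.
det A = (-12)·(6·1 - 2·0) - 12·((-6)·1 - 2·0) + 2·((-6)·0 - 6·0) = (-12)·6 - 12·(-6) + 2·0 = 0.
So p(s) = det(sI - A) = s^3 + 5s^2 - 6s.
The constant term is 0, so p(s) = s(s^2 + 5s - 6).
Factor s^2 + 5s - 6: two numbers with sum -5 and product -6 are 1 and -6, so s^2 + 5s - 6 = (s - 1)(s + 6).
Hence p(s) = s (s - 1) (s + 6), with roots -6, 0, 1.
At least one eigenvalue has non-negative real part, so the system is not asymptotically stable.

-6, 0, 1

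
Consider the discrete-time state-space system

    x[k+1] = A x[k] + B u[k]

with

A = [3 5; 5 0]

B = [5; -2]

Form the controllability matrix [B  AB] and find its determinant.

135

AB = [[5], [25]]
Controllability matrix C = [B  AB] = [[5, 5], [-2, 25]]
det(C) = 5·25 - 5·(-2) = 125 - (-10) = 135
Since det(C) ≠ 0, rank(C) = 2 and the system is completely controllable.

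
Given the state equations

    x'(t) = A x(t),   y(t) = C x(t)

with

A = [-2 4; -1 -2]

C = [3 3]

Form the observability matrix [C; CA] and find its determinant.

45

CA = [[-9, 6]]
Observability matrix O = [C; CA] = [[3, 3], [-9, 6]]
det(O) = 3·6 - 3·(-9) = 18 - (-27) = 45
Since det(O) ≠ 0, rank(O) = 2 and the system is completely observable.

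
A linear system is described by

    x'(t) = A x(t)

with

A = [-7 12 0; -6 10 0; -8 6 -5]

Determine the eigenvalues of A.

-5, 1, 2

det(sI - A) = s^3 - (tr A)s^2 + (M11 + M22 + M33)s - det A, where Mii is the 2×2 principal minor of A obtained by deleting row i and column i.
tr A = (-7) + 10 + (-5) = -2; M11 = 10·(-5) - 0·6 = -50 - 0 = -50; M22 = (-7)·(-5) - 0·(-8) = 35 - 0 = 35; M33 = (-7)·10 - 12·(-6) = -70 - (-72) = 2; sum of minors = -13.
det A = (-7)·(10·(-5) - 0·6) - 12·((-6)·(-5) - 0·(-8)) + 0·((-6)·6 - 10·(-8)) = (-7)·(-50) - 12·30 + 0·44 = -10.
So p(s) = det(sI - A) = s^3 + 2s^2 - 13s + 10.
Rational-root test: any integer root divides 10. Testing small divisors, s = 1 works: p(1) = 1 + 2 + (-13) + 10 = 0, so (s - 1) is a factor.
Dividing, p(s) = (s - 1)(s^2 + 3s - 10).
Factor s^2 + 3s - 10: two numbers with sum -3 and product -10 are 2 and -5, so s^2 + 3s - 10 = (s - 2)(s + 5).
Hence p(s) = (s - 2) (s - 1) (s + 5), with roots -5, 1, 2.
At least one eigenvalue has non-negative real part, so the system is not asymptotically stable.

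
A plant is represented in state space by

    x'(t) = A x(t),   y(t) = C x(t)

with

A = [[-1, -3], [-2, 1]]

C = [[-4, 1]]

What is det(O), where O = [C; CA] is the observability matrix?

-54

CA = [[2, 13]]
Observability matrix O = [C; CA] = [[-4, 1], [2, 13]]
det(O) = (-4)·13 - 1·2 = -52 - 2 = -54
Since det(O) ≠ 0, rank(O) = 2 and the system is completely observable.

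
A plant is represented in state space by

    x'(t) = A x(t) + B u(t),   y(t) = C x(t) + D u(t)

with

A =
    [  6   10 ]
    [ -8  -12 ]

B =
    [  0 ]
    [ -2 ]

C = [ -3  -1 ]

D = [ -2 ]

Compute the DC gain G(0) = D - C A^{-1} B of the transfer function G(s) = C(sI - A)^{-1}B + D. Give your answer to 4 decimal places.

G(0) = C(-A)^{-1}B + D = -C A^{-1} B + D.
det A = 8, so A^{-1} = (1/8)·adj(A) = [[-3/2, -5/4], [1, 3/4]]
A^{-1} B = [5/2, -3/2]^T
C A^{-1} B = -6
G(0) = D - C A^{-1} B = -2 - (-6) = 4

4.0000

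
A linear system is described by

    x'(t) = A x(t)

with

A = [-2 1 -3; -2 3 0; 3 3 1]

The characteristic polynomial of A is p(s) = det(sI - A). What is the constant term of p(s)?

Expand det(sI - A) for the 3×3 matrix.
p(s) = s^3 - 2s^2 + 6s - 41.
(Check: constant term = det(-A) = (-1)^3 det A = -41; coefficient of s^2 = -tr A = -2.)
The constant term is -41.

-41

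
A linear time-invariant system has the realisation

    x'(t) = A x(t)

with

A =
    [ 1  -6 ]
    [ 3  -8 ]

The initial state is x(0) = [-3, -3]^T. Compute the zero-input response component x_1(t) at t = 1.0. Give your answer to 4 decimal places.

-0.0202

det(sI - A) = s^2 - (tr A)s + det A, with tr A = 1 + (-8) = -7 and det A = 1·(-8) - (-6)·3 = -8 - (-18) = 10.
So p(s) = det(sI - A) = s^2 + 7s + 10.
Factor s^2 + 7s + 10: two numbers with sum -7 and product 10 are -2 and -5, so s^2 + 7s + 10 = (s + 2)(s + 5).
Hence p(s) = (s + 2) (s + 5), with roots -5, -2.
The eigenvalues -5, -2 are distinct and real, so A is diagonalisable and x(t) = e^{At} x(0) = V diag(e^{λ_i t}) V^{-1} x(0), where the columns of V are the eigenvectors.
λ = -5: A - (-5)I = [[6, -6], [3, -3]]. Row 1 gives 6·v1 + (-6)·v2 = 0, so take v_1 = [-1, -1]^T.
λ = -2: A - (-2)I = [[3, -6], [3, -6]]. Row 1 gives 3·v1 + (-6)·v2 = 0, so take v_2 = [2, 1]^T.
V = [v_1 v_2] = [[-1, 2], [-1, 1]] has det V = 1, so V^{-1} = adj(V)/det V = [[1, -2], [1, -1]].
Modal coordinates z(0) = V^{-1} x(0): 1·(-3) + (-2)·(-3) = 3; 1·(-3) + (-1)·(-3) = 0; so z(0) = [3, 0]^T.
x_1(t) = Σ_i (v_i)_1 · z_i(0) · e^{λ_i t} (row 1 of V times the modal terms).
x_1(1.0) = (-1)·3·e^{-5·1.0} + 2·0·e^{-2·1.0} = (-3)·0.006738 + 0·0.135335 = -0.0202.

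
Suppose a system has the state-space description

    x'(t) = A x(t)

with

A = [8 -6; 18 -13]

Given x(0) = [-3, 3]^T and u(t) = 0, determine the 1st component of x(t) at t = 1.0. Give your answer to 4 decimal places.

det(sI - A) = s^2 - (tr A)s + det A, with tr A = 8 + (-13) = -5 and det A = 8·(-13) - (-6)·18 = -104 - (-108) = 4.
So p(s) = det(sI - A) = s^2 + 5s + 4.
Factor s^2 + 5s + 4: two numbers with sum -5 and product 4 are -1 and -4, so s^2 + 5s + 4 = (s + 1)(s + 4).
Hence p(s) = (s + 1) (s + 4), with roots -4, -1.
The eigenvalues -4, -1 are distinct and real, so A is diagonalisable and x(t) = e^{At} x(0) = V diag(e^{λ_i t}) V^{-1} x(0), where the columns of V are the eigenvectors.
λ = -4: A - (-4)I = [[12, -6], [18, -9]]. Row 1 gives 12·v1 + (-6)·v2 = 0, so take v_1 = [1, 2]^T.
λ = -1: A - (-1)I = [[9, -6], [18, -12]]. Row 1 gives 9·v1 + (-6)·v2 = 0, so take v_2 = [-2, -3]^T.
V = [v_1 v_2] = [[1, -2], [2, -3]] has det V = 1, so V^{-1} = adj(V)/det V = [[-3, 2], [-2, 1]].
Modal coordinates z(0) = V^{-1} x(0): (-3)·(-3) + 2·3 = 15; (-2)·(-3) + 1·3 = 9; so z(0) = [15, 9]^T.
x_1(t) = Σ_i (v_i)_1 · z_i(0) · e^{λ_i t} (row 1 of V times the modal terms).
x_1(1.0) = 1·15·e^{-4·1.0} + (-2)·9·e^{-1·1.0} = 15·0.018316 + (-18)·0.367879 = -6.3471.

-6.3471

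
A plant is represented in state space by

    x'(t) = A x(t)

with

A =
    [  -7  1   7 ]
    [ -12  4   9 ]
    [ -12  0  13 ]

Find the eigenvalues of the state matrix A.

det(sI - A) = s^3 - (tr A)s^2 + (M11 + M22 + M33)s - det A, where Mii is the 2×2 principal minor of A obtained by deleting row i and column i.
tr A = (-7) + 4 + 13 = 10; M11 = 4·13 - 9·0 = 52 - 0 = 52; M22 = (-7)·13 - 7·(-12) = -91 - (-84) = -7; M33 = (-7)·4 - 1·(-12) = -28 - (-12) = -16; sum of minors = 29.
det A = (-7)·(4·13 - 9·0) - 1·((-12)·13 - 9·(-12)) + 7·((-12)·0 - 4·(-12)) = (-7)·52 - 1·(-48) + 7·48 = 20.
So p(s) = det(sI - A) = s^3 - 10s^2 + 29s - 20.
Rational-root test: any integer root divides -20. Testing small divisors, s = 1 works: p(1) = 1 + (-10) + 29 + (-20) = 0, so (s - 1) is a factor.
Dividing, p(s) = (s - 1)(s^2 - 9s + 20).
Factor s^2 - 9s + 20: two numbers with sum 9 and product 20 are 5 and 4, so s^2 - 9s + 20 = (s - 5)(s - 4).
Hence p(s) = (s - 5) (s - 4) (s - 1), with roots 1, 4, 5.
At least one eigenvalue has non-negative real part, so the system is not asymptotically stable.

1, 4, 5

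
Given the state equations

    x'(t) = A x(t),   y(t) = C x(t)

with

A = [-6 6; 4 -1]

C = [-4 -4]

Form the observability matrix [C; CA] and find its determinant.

CA = [[8, -20]]
Observability matrix O = [C; CA] = [[-4, -4], [8, -20]]
det(O) = (-4)·(-20) - (-4)·8 = 80 - (-32) = 112
Since det(O) ≠ 0, rank(O) = 2 and the system is completely observable.

112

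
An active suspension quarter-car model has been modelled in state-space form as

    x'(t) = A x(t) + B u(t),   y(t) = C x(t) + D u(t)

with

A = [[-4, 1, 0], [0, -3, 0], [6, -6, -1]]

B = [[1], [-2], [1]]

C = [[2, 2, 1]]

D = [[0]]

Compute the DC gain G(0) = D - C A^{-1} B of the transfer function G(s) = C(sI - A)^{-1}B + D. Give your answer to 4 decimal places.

G(0) = C(-A)^{-1}B + D = -C A^{-1} B + D.
det A = -12, so A^{-1} = (1/-12)·adj(A) = [[-1/4, -1/12, 0], [0, -1/3, 0], [-3/2, 3/2, -1]]
A^{-1} B = [-1/12, 2/3, -11/2]^T
C A^{-1} B = -13/3
G(0) = D - C A^{-1} B = 0 - (-13/3) = 13/3 ≈ 4.3333

4.3333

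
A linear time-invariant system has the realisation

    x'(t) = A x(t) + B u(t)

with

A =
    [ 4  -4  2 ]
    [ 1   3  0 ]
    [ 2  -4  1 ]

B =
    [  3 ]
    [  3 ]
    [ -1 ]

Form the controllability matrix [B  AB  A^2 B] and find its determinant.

-1066

AB = [[-2], [12], [-7]]
A^2B = [[-70], [34], [-59]]
Controllability matrix C = [B  AB  A^2B] = [[3, -2, -70], [3, 12, 34], [-1, -7, -59]]
Expanding along the first row, det(C) = 3·(12·(-59) - 34·(-7)) - (-2)·(3·(-59) - 34·(-1)) + (-70)·(3·(-7) - 12·(-1)) = 3·(-470) - (-2)·(-143) + (-70)·(-9) = -1066
Since det(C) ≠ 0, rank(C) = 3 and the system is completely controllable.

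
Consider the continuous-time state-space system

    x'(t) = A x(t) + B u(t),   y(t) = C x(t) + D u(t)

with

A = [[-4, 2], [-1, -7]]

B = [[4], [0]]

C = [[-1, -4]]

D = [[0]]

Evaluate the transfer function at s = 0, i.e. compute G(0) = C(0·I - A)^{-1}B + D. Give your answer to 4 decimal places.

G(0) = C(-A)^{-1}B + D = -C A^{-1} B + D.
det A = 30, so A^{-1} = (1/30)·adj(A) = [[-7/30, -1/15], [1/30, -2/15]]
A^{-1} B = [-14/15, 2/15]^T
C A^{-1} B = 2/5
G(0) = D - C A^{-1} B = 0 - (2/5) = -2/5 ≈ -0.4000

-0.4000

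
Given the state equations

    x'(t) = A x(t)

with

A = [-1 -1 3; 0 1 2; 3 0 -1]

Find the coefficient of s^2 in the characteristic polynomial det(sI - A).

Expand det(sI - A) for the 3×3 matrix.
p(s) = s^3 + s^2 - 10s + 14.
(Check: constant term = det(-A) = (-1)^3 det A = 14; coefficient of s^2 = -tr A = 1.)
The coefficient of s^2 is 1.

1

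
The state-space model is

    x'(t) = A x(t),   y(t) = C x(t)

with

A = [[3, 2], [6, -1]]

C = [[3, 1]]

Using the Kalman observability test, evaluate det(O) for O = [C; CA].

CA = [[15, 5]]
Observability matrix O = [C; CA] = [[3, 1], [15, 5]]
det(O) = 3·5 - 1·15 = 15 - 15 = 0
Since det(O) = 0, rank(O) < 2 and the system is not completely observable.

0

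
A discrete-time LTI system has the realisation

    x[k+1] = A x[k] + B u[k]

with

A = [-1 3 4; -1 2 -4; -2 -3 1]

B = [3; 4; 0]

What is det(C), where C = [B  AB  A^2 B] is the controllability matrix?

AB = [[9], [5], [-18]]
A^2B = [[-66], [73], [-51]]
Controllability matrix C = [B  AB  A^2B] = [[3, 9, -66], [4, 5, 73], [0, -18, -51]]
Expanding along the first row, det(C) = 3·(5·(-51) - 73·(-18)) - 9·(4·(-51) - 73·0) + (-66)·(4·(-18) - 5·0) = 3·1059 - 9·(-204) + (-66)·(-72) = 9765
Since det(C) ≠ 0, rank(C) = 3 and the system is completely controllable.

9765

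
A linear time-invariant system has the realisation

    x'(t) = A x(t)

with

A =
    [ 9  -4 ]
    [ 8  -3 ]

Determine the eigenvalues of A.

det(sI - A) = s^2 - (tr A)s + det A, with tr A = 9 + (-3) = 6 and det A = 9·(-3) - (-4)·8 = -27 - (-32) = 5.
So p(s) = det(sI - A) = s^2 - 6s + 5.
Factor s^2 - 6s + 5: two numbers with sum 6 and product 5 are 5 and 1, so s^2 - 6s + 5 = (s - 5)(s - 1).
Hence p(s) = (s - 5) (s - 1), with roots 1, 5.
At least one eigenvalue has non-negative real part, so the system is not asymptotically stable.

1, 5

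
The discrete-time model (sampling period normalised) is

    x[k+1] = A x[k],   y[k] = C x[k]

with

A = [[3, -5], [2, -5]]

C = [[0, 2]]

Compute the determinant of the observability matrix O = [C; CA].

CA = [[4, -10]]
Observability matrix O = [C; CA] = [[0, 2], [4, -10]]
det(O) = 0·(-10) - 2·4 = 0 - 8 = -8
Since det(O) ≠ 0, rank(O) = 2 and the system is completely observable.

-8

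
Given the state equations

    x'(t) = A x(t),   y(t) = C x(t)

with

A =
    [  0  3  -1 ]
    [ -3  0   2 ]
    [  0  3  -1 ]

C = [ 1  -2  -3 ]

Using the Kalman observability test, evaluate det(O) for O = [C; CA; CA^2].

CA = [[6, -6, -2]]
CA^2 = [[18, 12, -16]]
Observability matrix O = [C; CA; CA^2] = [[1, -2, -3], [6, -6, -2], [18, 12, -16]]
Expanding along the first row, det(O) = 1·((-6)·(-16) - (-2)·12) - (-2)·(6·(-16) - (-2)·18) + (-3)·(6·12 - (-6)·18) = 1·120 - (-2)·(-60) + (-3)·180 = -540
Since det(O) ≠ 0, rank(O) = 3 and the system is completely observable.

-540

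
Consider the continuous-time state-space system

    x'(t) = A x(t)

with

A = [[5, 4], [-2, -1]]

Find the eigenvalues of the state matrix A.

det(sI - A) = s^2 - (tr A)s + det A, with tr A = 5 + (-1) = 4 and det A = 5·(-1) - 4·(-2) = -5 - (-8) = 3.
So p(s) = det(sI - A) = s^2 - 4s + 3.
Factor s^2 - 4s + 3: two numbers with sum 4 and product 3 are 3 and 1, so s^2 - 4s + 3 = (s - 3)(s - 1).
Hence p(s) = (s - 3) (s - 1), with roots 1, 3.
At least one eigenvalue has non-negative real part, so the system is not asymptotically stable.

1, 3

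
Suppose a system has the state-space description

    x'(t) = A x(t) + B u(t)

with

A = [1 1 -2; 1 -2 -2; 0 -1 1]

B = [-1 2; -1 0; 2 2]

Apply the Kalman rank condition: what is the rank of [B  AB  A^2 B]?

AB = [[-6, -2], [-3, -2], [3, 2]]
A^2B = [[-15, -8], [-6, -2], [6, 4]]
Controllability matrix C = [B  AB  A^2B] = [[-1, 2, -6, -2, -15, -8], [-1, 0, -3, -2, -6, -2], [2, 2, 3, 2, 6, 4]]
Take the 3×3 submatrix of C formed by columns 1, 2, 4: [[-1, 2, -2], [-1, 0, -2], [2, 2, 2]]. Its determinant is (-1)·(0·2 - (-2)·2) - 2·((-1)·2 - (-2)·2) + (-2)·((-1)·2 - 0·2) = (-1)·4 - 2·2 + (-2)·(-2) = -4 ≠ 0.
So rank(C) ≥ 3; since C has 3 rows, rank(C) = 3.
rank(C) = 3 = n, so the pair (A, B) is completely controllable.

3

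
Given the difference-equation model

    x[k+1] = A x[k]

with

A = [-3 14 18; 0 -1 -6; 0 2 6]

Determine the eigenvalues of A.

det(zI - A) = z^3 - (tr A)z^2 + (M11 + M22 + M33)z - det A, where Mii is the 2×2 principal minor of A obtained by deleting row i and column i.
tr A = (-3) + (-1) + 6 = 2; M11 = (-1)·6 - (-6)·2 = -6 - (-12) = 6; M22 = (-3)·6 - 18·0 = -18 - 0 = -18; M33 = (-3)·(-1) - 14·0 = 3 - 0 = 3; sum of minors = -9.
det A = (-3)·((-1)·6 - (-6)·2) - 14·(0·6 - (-6)·0) + 18·(0·2 - (-1)·0) = (-3)·6 - 14·0 + 18·0 = -18.
So p(z) = det(zI - A) = z^3 - 2z^2 - 9z + 18.
Rational-root test: any integer root divides 18. Testing small divisors, z = 2 works: p(2) = 8 + (-8) + (-18) + 18 = 0, so (z - 2) is a factor.
Dividing, p(z) = (z - 2)(z^2 - 9).
Factor z^2 - 9: two numbers with sum 0 and product -9 are 3 and -3, so z^2 - 9 = (z - 3)(z + 3).
Hence p(z) = (z - 3) (z - 2) (z + 3), with roots -3, 2, 3.

-3, 2, 3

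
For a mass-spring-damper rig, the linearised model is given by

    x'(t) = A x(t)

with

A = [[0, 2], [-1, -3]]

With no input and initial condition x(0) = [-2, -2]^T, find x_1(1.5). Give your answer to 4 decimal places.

det(sI - A) = s^2 - (tr A)s + det A, with tr A = 0 + (-3) = -3 and det A = 0·(-3) - 2·(-1) = 0 - (-2) = 2.
So p(s) = det(sI - A) = s^2 + 3s + 2.
Factor s^2 + 3s + 2: two numbers with sum -3 and product 2 are -1 and -2, so s^2 + 3s + 2 = (s + 1)(s + 2).
Hence p(s) = (s + 1) (s + 2), with roots -2, -1.
The eigenvalues -2, -1 are distinct and real, so A is diagonalisable and x(t) = e^{At} x(0) = V diag(e^{λ_i t}) V^{-1} x(0), where the columns of V are the eigenvectors.
λ = -2: A - (-2)I = [[2, 2], [-1, -1]]. Row 1 gives 2·v1 + 2·v2 = 0, so take v_1 = [-1, 1]^T.
λ = -1: A - (-1)I = [[1, 2], [-1, -2]]. Row 1 gives 1·v1 + 2·v2 = 0, so take v_2 = [-2, 1]^T.
V = [v_1 v_2] = [[-1, -2], [1, 1]] has det V = 1, so V^{-1} = adj(V)/det V = [[1, 2], [-1, -1]].
Modal coordinates z(0) = V^{-1} x(0): 1·(-2) + 2·(-2) = -6; (-1)·(-2) + (-1)·(-2) = 4; so z(0) = [-6, 4]^T.
x_1(t) = Σ_i (v_i)_1 · z_i(0) · e^{λ_i t} (row 1 of V times the modal terms).
x_1(1.5) = (-1)·(-6)·e^{-2·1.5} + (-2)·4·e^{-1·1.5} = 6·0.049787 + (-8)·0.223130 = -1.4863.

-1.4863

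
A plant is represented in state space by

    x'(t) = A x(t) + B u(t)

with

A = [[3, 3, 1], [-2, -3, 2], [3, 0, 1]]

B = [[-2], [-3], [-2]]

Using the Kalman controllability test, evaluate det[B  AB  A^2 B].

2565

AB = [[-17], [9], [-8]]
A^2B = [[-32], [-9], [-59]]
Controllability matrix C = [B  AB  A^2B] = [[-2, -17, -32], [-3, 9, -9], [-2, -8, -59]]
Expanding along the first row, det(C) = (-2)·(9·(-59) - (-9)·(-8)) - (-17)·((-3)·(-59) - (-9)·(-2)) + (-32)·((-3)·(-8) - 9·(-2)) = (-2)·(-603) - (-17)·159 + (-32)·42 = 2565
Since det(C) ≠ 0, rank(C) = 3 and the system is completely controllable.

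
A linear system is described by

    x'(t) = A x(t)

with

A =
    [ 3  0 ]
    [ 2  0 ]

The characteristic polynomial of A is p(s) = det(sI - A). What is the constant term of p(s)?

For a 2×2 matrix, det(sI - A) = s^2 - (tr A)s + det A.
tr A = 3, det A = 0.
So p(s) = s^2 - 3s.
The constant term is 0.

0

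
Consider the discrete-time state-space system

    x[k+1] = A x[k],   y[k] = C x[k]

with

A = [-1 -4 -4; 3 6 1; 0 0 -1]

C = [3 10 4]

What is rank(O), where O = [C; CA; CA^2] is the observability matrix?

CA = [[27, 48, -6]]
CA^2 = [[117, 180, -54]]
Observability matrix O = [C; CA; CA^2] = [[3, 10, 4], [27, 48, -6], [117, 180, -54]]
The columns c1, c2, c3 of O are linearly dependent: 2·c1 - c2 + c3 = 0 (check each entry), so rank(O) ≤ 2.
The 2×2 minor from rows 1, 2, columns 1, 2 is 3·48 - 10·27 = 144 - 270 = -126 ≠ 0, so rank(O) = 2.
rank(O) = 2 < n = 3, so the pair (A, C) is not completely observable.

2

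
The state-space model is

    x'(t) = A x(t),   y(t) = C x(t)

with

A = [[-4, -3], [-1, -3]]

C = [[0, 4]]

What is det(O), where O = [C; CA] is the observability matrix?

16

CA = [[-4, -12]]
Observability matrix O = [C; CA] = [[0, 4], [-4, -12]]
det(O) = 0·(-12) - 4·(-4) = 0 - (-16) = 16
Since det(O) ≠ 0, rank(O) = 2 and the system is completely observable.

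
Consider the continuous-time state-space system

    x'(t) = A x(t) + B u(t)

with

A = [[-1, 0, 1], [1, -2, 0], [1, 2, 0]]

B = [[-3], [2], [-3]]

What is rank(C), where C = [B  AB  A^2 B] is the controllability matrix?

3

AB = [[0], [-7], [1]]
A^2B = [[1], [14], [-14]]
Controllability matrix C = [B  AB  A^2B] = [[-3, 0, 1], [2, -7, 14], [-3, 1, -14]]
det(C) = (-3)·((-7)·(-14) - 14·1) - 0·(2·(-14) - 14·(-3)) + 1·(2·1 - (-7)·(-3)) = (-3)·84 - 0·14 + 1·(-19) = -271 ≠ 0, so rank(C) = 3.
rank(C) = 3 = n, so the pair (A, B) is completely controllable.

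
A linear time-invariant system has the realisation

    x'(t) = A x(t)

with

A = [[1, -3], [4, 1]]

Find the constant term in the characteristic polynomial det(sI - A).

13

For a 2×2 matrix, det(sI - A) = s^2 - (tr A)s + det A.
tr A = 2, det A = 13.
So p(s) = s^2 - 2s + 13.
The constant term is 13.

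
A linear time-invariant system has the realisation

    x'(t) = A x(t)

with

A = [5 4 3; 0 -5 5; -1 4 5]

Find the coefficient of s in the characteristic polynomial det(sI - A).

Expand det(sI - A) for the 3×3 matrix.
p(s) = s^3 - 5s^2 - 42s + 260.
(Check: constant term = det(-A) = (-1)^3 det A = 260; coefficient of s^2 = -tr A = -5.)
The coefficient of s is -42.

-42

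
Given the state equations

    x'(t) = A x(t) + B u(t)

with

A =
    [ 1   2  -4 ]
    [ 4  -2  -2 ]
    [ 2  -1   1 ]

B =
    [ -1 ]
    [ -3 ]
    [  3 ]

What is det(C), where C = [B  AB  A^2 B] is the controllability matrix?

5618

AB = [[-19], [-4], [4]]
A^2B = [[-43], [-76], [-30]]
Controllability matrix C = [B  AB  A^2B] = [[-1, -19, -43], [-3, -4, -76], [3, 4, -30]]
Expanding along the first row, det(C) = (-1)·((-4)·(-30) - (-76)·4) - (-19)·((-3)·(-30) - (-76)·3) + (-43)·((-3)·4 - (-4)·3) = (-1)·424 - (-19)·318 + (-43)·0 = 5618
Since det(C) ≠ 0, rank(C) = 3 and the system is completely controllable.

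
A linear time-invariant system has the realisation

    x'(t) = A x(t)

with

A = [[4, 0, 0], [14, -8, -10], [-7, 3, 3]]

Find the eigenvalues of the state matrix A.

det(sI - A) = s^3 - (tr A)s^2 + (M11 + M22 + M33)s - det A, where Mii is the 2×2 principal minor of A obtained by deleting row i and column i.
tr A = 4 + (-8) + 3 = -1; M11 = (-8)·3 - (-10)·3 = -24 - (-30) = 6; M22 = 4·3 - 0·(-7) = 12 - 0 = 12; M33 = 4·(-8) - 0·14 = -32 - 0 = -32; sum of minors = -14.
det A = 4·((-8)·3 - (-10)·3) - 0·(14·3 - (-10)·(-7)) + 0·(14·3 - (-8)·(-7)) = 4·6 - 0·(-28) + 0·(-14) = 24.
So p(s) = det(sI - A) = s^3 + s^2 - 14s - 24.
Rational-root test: any integer root divides -24. Testing small divisors, s = -2 works: p(-2) = -8 + 4 + 28 + (-24) = 0, so (s + 2) is a factor.
Dividing, p(s) = (s + 2)(s^2 - s - 12).
Factor s^2 - s - 12: two numbers with sum 1 and product -12 are 4 and -3, so s^2 - s - 12 = (s - 4)(s + 3).
Hence p(s) = (s - 4) (s + 2) (s + 3), with roots -3, -2, 4.
At least one eigenvalue has non-negative real part, so the system is not asymptotically stable.

-3, -2, 4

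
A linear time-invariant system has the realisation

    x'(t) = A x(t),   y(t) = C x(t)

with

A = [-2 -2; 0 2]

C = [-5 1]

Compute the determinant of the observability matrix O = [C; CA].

CA = [[10, 12]]
Observability matrix O = [C; CA] = [[-5, 1], [10, 12]]
det(O) = (-5)·12 - 1·10 = -60 - 10 = -70
Since det(O) ≠ 0, rank(O) = 2 and the system is completely observable.

-70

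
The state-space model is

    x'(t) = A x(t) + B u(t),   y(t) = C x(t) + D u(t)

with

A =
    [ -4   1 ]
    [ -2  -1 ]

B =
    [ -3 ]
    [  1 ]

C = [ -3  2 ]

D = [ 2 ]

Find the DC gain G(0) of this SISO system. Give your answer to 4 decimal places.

6.3333

G(0) = C(-A)^{-1}B + D = -C A^{-1} B + D.
det A = 6, so A^{-1} = (1/6)·adj(A) = [[-1/6, -1/6], [1/3, -2/3]]
A^{-1} B = [1/3, -5/3]^T
C A^{-1} B = -13/3
G(0) = D - C A^{-1} B = 2 - (-13/3) = 19/3 ≈ 6.3333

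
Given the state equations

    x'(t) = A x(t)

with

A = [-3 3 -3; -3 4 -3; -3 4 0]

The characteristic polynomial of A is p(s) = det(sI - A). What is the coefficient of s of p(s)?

Expand det(sI - A) for the 3×3 matrix.
p(s) = s^3 - s^2 + 9.
(Check: constant term = det(-A) = (-1)^3 det A = 9; coefficient of s^2 = -tr A = -1.)
The coefficient of s is 0.

0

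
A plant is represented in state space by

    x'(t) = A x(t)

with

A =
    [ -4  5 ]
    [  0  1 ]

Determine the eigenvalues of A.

det(sI - A) = s^2 - (tr A)s + det A, with tr A = (-4) + 1 = -3 and det A = (-4)·1 - 5·0 = -4 - 0 = -4.
So p(s) = det(sI - A) = s^2 + 3s - 4.
Factor s^2 + 3s - 4: two numbers with sum -3 and product -4 are 1 and -4, so s^2 + 3s - 4 = (s - 1)(s + 4).
Hence p(s) = (s - 1) (s + 4), with roots -4, 1.
At least one eigenvalue has non-negative real part, so the system is not asymptotically stable.

-4, 1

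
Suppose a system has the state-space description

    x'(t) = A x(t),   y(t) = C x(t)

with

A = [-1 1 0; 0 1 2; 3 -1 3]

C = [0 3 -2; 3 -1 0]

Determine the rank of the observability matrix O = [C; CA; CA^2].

CA = [[-6, 5, 0], [-3, 2, -2]]
CA^2 = [[6, -1, 10], [-3, 1, -2]]
Observability matrix O = [C; CA; CA^2] = [[0, 3, -2], [3, -1, 0], [-6, 5, 0], [-3, 2, -2], [6, -1, 10], [-3, 1, -2]]
Take the 3×3 submatrix of O formed by rows 1, 2, 3: [[0, 3, -2], [3, -1, 0], [-6, 5, 0]]. Its determinant is 0·((-1)·0 - 0·5) - 3·(3·0 - 0·(-6)) + (-2)·(3·5 - (-1)·(-6)) = 0·0 - 3·0 + (-2)·9 = -18 ≠ 0.
So rank(O) ≥ 3; since O has 3 columns, rank(O) = 3.
rank(O) = 3 = n, so the pair (A, C) is completely observable.

3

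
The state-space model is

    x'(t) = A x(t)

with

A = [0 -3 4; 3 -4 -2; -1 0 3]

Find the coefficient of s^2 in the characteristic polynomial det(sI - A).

Expand det(sI - A) for the 3×3 matrix.
p(s) = s^3 + s^2 + s - 5.
(Check: constant term = det(-A) = (-1)^3 det A = -5; coefficient of s^2 = -tr A = 1.)
The coefficient of s^2 is 1.

1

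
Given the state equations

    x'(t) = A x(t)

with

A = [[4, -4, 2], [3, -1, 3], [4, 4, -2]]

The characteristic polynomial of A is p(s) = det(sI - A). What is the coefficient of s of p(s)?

-18

Expand det(sI - A) for the 3×3 matrix.
p(s) = s^3 - s^2 - 18s + 80.
(Check: constant term = det(-A) = (-1)^3 det A = 80; coefficient of s^2 = -tr A = -1.)
The coefficient of s is -18.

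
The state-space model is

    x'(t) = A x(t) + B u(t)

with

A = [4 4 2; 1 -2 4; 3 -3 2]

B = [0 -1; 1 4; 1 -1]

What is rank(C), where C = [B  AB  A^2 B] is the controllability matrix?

3

AB = [[6, 10], [2, -13], [-1, -17]]
A^2B = [[30, -46], [-2, -32], [10, 35]]
Controllability matrix C = [B  AB  A^2B] = [[0, -1, 6, 10, 30, -46], [1, 4, 2, -13, -2, -32], [1, -1, -1, -17, 10, 35]]
Take the 3×3 submatrix of C formed by columns 1, 2, 3: [[0, -1, 6], [1, 4, 2], [1, -1, -1]]. Its determinant is 0·(4·(-1) - 2·(-1)) - (-1)·(1·(-1) - 2·1) + 6·(1·(-1) - 4·1) = 0·(-2) - (-1)·(-3) + 6·(-5) = -33 ≠ 0.
So rank(C) ≥ 3; since C has 3 rows, rank(C) = 3.
rank(C) = 3 = n, so the pair (A, B) is completely controllable.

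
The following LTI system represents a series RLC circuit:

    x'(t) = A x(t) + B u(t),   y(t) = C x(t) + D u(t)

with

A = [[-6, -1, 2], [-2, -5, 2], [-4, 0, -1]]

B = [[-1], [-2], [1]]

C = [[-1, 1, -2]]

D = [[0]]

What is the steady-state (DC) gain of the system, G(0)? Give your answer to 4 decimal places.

G(0) = C(-A)^{-1}B + D = -C A^{-1} B + D.
det A = -60, so A^{-1} = (1/-60)·adj(A) = [[-1/12, 1/60, -2/15], [1/6, -7/30, -2/15], [1/3, -1/15, -7/15]]
A^{-1} B = [-1/12, 1/6, -2/3]^T
C A^{-1} B = 19/12
G(0) = D - C A^{-1} B = 0 - (19/12) = -19/12 ≈ -1.5833

-1.5833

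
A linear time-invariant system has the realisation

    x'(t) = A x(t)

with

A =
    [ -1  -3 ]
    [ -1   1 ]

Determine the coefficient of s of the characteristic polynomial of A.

0

For a 2×2 matrix, det(sI - A) = s^2 - (tr A)s + det A.
tr A = 0, det A = -4.
So p(s) = s^2 - 4.
The coefficient of s is 0.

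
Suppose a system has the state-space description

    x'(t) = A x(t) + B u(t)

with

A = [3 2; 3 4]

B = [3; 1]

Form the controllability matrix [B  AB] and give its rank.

AB = [[11], [13]]
Controllability matrix C = [B  AB] = [[3, 11], [1, 13]]
det(C) = 3·13 - 11·1 = 39 - 11 = 28 ≠ 0, so rank(C) = 2.
rank(C) = 2 = n, so the pair (A, B) is completely controllable.

2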